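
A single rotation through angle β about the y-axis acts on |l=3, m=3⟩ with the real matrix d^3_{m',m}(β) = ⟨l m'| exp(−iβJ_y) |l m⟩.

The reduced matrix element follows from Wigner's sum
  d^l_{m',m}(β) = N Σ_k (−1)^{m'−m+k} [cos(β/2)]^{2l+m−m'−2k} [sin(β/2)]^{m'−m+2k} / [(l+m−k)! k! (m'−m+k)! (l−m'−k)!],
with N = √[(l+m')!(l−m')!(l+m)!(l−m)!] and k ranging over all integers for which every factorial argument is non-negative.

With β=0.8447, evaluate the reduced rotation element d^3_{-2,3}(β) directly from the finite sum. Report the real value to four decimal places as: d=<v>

d=0.0259

d^3_{-2,3}(β=0.8447) via Wigner's sum:
Half-angle: c=0.912128, s=0.409905. N=√(1·120·720·1)=293.938769
Admissible k: 5..5 (factorial args all ≥0)
  k=5: (−1)^0·293.9388/(120)·0.9121^1·0.4099^5 = +0.025855
d^3_{-2,3}(0.8447) = +0.025855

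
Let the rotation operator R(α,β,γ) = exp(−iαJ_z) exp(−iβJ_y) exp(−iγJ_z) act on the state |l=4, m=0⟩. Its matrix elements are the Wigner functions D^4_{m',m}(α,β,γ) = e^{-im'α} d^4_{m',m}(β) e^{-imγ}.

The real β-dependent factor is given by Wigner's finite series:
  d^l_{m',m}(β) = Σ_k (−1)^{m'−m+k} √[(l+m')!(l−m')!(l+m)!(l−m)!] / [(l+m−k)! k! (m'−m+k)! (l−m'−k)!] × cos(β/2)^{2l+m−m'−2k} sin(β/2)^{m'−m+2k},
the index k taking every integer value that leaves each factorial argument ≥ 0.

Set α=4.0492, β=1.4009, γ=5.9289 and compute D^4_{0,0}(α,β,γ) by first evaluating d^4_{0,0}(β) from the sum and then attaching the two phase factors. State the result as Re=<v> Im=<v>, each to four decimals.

Split into d^4_{0,0}(β=1.4009) × two z-phases.
c=cos(1.4009/2)=0.764552, s=sin(1.4009/2)=0.644562; N=√[24·24·24·24]=576.000000
k∈{0,1,2,3,4} keeps every argument non-negative
  k=0: (−1)^0·576.0000/(576)·0.7646^8·0.6446^0 = +0.116750
  k=1: (−1)^1·576.0000/(36)·0.7646^6·0.6446^2 = -1.327676
  k=2: (−1)^2·576.0000/(16)·0.7646^4·0.6446^4 = +2.123192
  k=3: (−1)^3·576.0000/(36)·0.7646^2·0.6446^6 = -0.670690
  k=4: (−1)^4·576.0000/(576)·0.7646^0·0.6446^8 = +0.029793
d^4_{0,0}(1.4009) = +0.116750 -1.327676 +2.123192 -0.670690 +0.029793 = +0.271370
Phases: e^{-i·(0)·4.0492}=+1.000000+0.000000i, e^{-i·(0)·5.9289}=+1.000000+0.000000i ⇒ D=+0.271370+0.000000i

Re=0.2714 Im=0.0000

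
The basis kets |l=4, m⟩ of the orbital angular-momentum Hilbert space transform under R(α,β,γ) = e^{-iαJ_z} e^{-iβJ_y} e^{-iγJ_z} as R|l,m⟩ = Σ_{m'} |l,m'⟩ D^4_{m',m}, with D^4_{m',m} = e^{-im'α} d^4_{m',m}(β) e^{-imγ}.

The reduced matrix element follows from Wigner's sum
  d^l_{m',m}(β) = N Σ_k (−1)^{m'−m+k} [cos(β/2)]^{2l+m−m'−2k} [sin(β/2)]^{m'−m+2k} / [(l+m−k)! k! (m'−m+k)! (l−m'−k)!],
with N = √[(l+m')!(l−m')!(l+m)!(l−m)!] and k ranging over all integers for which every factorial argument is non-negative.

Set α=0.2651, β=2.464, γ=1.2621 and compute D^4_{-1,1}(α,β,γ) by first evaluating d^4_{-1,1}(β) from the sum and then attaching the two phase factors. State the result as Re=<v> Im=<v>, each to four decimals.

Split into d^4_{-1,1}(β=2.464) × two z-phases.
Half-angle: c=0.332352, s=0.943155. N=√(6·120·120·6)=720.000000
k∈{2,3,4,5} keeps every argument non-negative
  k=2: (−1)^0·720.0000/(72)·0.3324^6·0.9432^2 = +0.011988
  k=3: (−1)^1·720.0000/(24)·0.3324^4·0.9432^4 = -0.289633
  k=4: (−1)^2·720.0000/(48)·0.3324^2·0.9432^6 = +1.166239
  k=5: (−1)^3·720.0000/(720)·0.3324^0·0.9432^8 = -0.626132
d^4_{-1,1}(2.464) = +0.011988 -0.289633 +1.166239 -0.626132 = +0.262462
Phases: e^{-i·(-1)·0.2651}=+0.965066+0.262006i, e^{-i·(1)·1.2621}=+0.303817-0.952730i ⇒ D=+0.142471-0.220428i

Re=0.1425 Im=-0.2204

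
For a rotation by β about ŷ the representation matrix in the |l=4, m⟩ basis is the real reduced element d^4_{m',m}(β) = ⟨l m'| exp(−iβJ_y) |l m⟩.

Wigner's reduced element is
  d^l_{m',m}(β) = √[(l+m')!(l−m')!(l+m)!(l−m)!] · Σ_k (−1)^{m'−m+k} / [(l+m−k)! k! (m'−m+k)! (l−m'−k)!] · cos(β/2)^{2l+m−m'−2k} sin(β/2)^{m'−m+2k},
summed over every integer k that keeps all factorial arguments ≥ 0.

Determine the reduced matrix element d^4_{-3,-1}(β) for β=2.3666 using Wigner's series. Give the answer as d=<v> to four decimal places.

d^4_{-3,-1}(β=2.3666) via Wigner's sum:
With c≡cos(β/2)=0.377872 and s≡sin(β/2)=0.925858, N=[1·5040·6·120]^{1/2}=1904.940944
The bounds max(0,m−m')=2 and min(l+m,l−m')=3 give 2 terms
  k=2: (−1)^0·1904.9409/(240)·0.3779^6·0.9259^2 = +0.019807
  k=3: (−1)^1·1904.9409/(144)·0.3779^4·0.9259^4 = -0.198186
d^4_{-3,-1}(2.3666) = +0.019807 -0.198186 = -0.178379

d=-0.1784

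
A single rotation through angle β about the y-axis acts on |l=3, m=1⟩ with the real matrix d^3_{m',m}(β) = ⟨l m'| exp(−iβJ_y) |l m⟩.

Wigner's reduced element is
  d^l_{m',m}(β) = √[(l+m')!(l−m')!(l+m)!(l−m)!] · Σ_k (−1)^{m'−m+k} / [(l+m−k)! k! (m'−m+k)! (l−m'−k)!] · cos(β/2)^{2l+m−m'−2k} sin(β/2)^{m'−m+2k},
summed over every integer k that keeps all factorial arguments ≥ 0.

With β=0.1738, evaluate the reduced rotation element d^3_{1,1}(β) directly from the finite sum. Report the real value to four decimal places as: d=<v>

d=0.9186

d^3_{1,1}(β=0.1738) via Wigner's sum:
With c≡cos(β/2)=0.996227 and s≡sin(β/2)=0.086791, N=[24·2·24·2]^{1/2}=48.000000
k∈{0,1,2} keeps every argument non-negative
  k=0: (−1)^0·48.0000/(48)·0.9962^6·0.0868^0 = +0.977572
  k=1: (−1)^1·48.0000/(6)·0.9962^4·0.0868^2 = -0.059357
  k=2: (−1)^2·48.0000/(8)·0.9962^2·0.0868^4 = +0.000338
d^3_{1,1}(0.1738) = +0.977572 -0.059357 +0.000338 = +0.918553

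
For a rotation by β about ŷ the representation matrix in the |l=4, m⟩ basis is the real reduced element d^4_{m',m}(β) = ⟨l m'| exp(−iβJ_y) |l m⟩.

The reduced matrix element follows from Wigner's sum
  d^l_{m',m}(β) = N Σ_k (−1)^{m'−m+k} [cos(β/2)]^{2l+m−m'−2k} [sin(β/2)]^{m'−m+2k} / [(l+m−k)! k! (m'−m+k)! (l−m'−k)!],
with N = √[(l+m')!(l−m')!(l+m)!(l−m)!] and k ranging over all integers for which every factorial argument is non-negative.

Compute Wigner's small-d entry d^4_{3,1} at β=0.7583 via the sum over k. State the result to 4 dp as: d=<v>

d=0.5140

d^4_{3,1}(β=0.7583) via Wigner's sum:
Half-angle: c=0.928980, s=0.370131. N=√(5040·1·120·6)=1904.940944
Admissible k: 0..1 (factorial args all ≥0)
  k=0: (−1)^2·1904.9409/(240)·0.9290^6·0.3701^2 = +0.698905
  k=1: (−1)^3·1904.9409/(144)·0.9290^4·0.3701^4 = -0.184912
d^4_{3,1}(0.7583) = +0.698905 -0.184912 = +0.513993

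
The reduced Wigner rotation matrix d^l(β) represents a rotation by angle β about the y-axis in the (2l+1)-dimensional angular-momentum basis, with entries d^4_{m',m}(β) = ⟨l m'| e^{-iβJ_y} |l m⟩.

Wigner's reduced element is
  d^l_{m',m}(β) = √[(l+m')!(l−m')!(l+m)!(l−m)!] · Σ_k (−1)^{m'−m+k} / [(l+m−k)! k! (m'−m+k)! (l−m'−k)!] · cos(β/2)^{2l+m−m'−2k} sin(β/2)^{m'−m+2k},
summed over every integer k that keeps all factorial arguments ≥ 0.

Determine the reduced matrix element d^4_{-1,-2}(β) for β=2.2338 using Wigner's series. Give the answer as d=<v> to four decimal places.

d^4_{-1,-2}(β=2.2338) via Wigner's sum:
c=cos(2.2338/2)=0.438471, s=sin(2.2338/2)=0.898746; N=√[6·120·2·720]=1018.233765
The bounds max(0,m−m')=0 and min(l+m,l−m')=2 give 3 terms
  k=0: (−1)^1·1018.2338/(240)·0.4385^7·0.8987^1 = -0.011881
  k=1: (−1)^2·1018.2338/(48)·0.4385^5·0.8987^3 = +0.249585
  k=2: (−1)^3·1018.2338/(72)·0.4385^3·0.8987^5 = -0.699069
d^4_{-1,-2}(2.2338) = -0.011881 +0.249585 -0.699069 = -0.461365

d=-0.4614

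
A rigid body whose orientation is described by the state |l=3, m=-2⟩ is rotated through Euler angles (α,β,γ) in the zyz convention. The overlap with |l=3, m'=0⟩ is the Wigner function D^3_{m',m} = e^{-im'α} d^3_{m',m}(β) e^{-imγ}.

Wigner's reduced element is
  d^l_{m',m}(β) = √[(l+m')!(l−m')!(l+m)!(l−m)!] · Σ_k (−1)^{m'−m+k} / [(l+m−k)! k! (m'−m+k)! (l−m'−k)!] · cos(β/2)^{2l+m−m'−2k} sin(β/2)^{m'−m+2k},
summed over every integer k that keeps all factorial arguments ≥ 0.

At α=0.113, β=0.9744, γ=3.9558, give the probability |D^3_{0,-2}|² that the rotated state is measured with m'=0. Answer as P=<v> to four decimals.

P=0.2772

First d^3_{0,-2}(β=0.9744), then the phase factors e^{-i(0)α} and e^{-i(-2)γ}:
c=cos(0.9744/2)=0.883647, s=sin(0.9744/2)=0.468154; N=√[6·6·1·120]=65.726707
k∈{0,1} keeps every argument non-negative
  k=0: (−1)^2·65.7267/(12)·0.8836^4·0.4682^2 = +0.731902
  k=1: (−1)^3·65.7267/(12)·0.8836^2·0.4682^4 = -0.205434
d^3_{0,-2}(0.9744) = +0.731902 -0.205434 = +0.526468
|D^3_{0,-2}|² = |d^3_{0,-2}(β)|² = (+0.526468)² = 0.277169 (the z-rotation phases have unit modulus)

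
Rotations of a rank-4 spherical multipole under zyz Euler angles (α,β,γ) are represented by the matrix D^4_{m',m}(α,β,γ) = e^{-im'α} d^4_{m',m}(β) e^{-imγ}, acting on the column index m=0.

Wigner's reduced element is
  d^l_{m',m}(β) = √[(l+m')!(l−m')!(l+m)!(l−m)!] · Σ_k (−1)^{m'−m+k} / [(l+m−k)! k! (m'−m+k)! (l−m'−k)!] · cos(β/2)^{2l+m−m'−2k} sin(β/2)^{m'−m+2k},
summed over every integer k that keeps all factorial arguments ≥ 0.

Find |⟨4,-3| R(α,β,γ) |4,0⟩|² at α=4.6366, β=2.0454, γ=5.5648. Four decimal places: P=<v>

D^4_{-3,0}(4.6366,2.0454,5.5648) = e^{-i·-3·4.6366}·d^4_{-3,0}(2.0454)·e^{-i·0·5.5648}. Compute d first:
c=cos(2.0454/2)=0.521063, s=sin(2.0454/2)=0.853518; N=√[1·5040·24·24]=1703.830978
k∈{3,4} keeps every argument non-negative
  k=3: (−1)^0·1703.8310/(144)·0.5211^5·0.8535^3 = +0.282589
  k=4: (−1)^1·1703.8310/(144)·0.5211^3·0.8535^5 = -0.758227
d^4_{-3,0}(2.0454) = +0.282589 -0.758227 = -0.475638
|D^4_{-3,0}|² = |d^4_{-3,0}(β)|² = (-0.475638)² = 0.226231 (the z-rotation phases have unit modulus)

P=0.2262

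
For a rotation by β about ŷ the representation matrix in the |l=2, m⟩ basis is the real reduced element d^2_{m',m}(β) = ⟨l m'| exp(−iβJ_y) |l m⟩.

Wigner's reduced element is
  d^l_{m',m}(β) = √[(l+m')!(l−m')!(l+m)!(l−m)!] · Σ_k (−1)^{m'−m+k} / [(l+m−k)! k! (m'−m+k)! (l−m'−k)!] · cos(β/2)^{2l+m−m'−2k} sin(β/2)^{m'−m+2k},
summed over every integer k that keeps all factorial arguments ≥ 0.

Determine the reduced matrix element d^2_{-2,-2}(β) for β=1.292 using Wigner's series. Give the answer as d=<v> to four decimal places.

d=0.4065

d^2_{-2,-2}(β=1.292) via Wigner's sum:
c=cos(1.292/2)=0.798498, s=sin(1.292/2)=0.601997; N=√[1·24·1·24]=24.000000
The bounds max(0,m−m')=0 and min(l+m,l−m')=0 give 1 term
  k=0: (−1)^0·24.0000/(24)·0.7985^4·0.6020^0 = +0.406533
d^2_{-2,-2}(1.292) = +0.406533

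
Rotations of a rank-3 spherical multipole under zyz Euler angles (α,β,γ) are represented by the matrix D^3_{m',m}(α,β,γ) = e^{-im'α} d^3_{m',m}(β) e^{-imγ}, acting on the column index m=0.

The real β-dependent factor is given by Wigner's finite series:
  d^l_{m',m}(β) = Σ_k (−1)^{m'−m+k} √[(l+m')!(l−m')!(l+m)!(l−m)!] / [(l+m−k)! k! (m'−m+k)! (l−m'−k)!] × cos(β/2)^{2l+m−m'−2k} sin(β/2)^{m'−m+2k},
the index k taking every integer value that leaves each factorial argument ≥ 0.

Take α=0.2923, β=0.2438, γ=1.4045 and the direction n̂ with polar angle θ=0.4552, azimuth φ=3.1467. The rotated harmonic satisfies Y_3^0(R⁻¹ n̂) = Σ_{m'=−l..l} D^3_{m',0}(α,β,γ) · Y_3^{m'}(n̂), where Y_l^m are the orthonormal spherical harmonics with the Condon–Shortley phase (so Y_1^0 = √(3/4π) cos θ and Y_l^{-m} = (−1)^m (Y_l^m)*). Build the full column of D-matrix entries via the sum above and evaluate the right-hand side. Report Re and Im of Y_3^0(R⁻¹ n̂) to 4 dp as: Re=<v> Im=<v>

Need the full column D^3_{m',0} for m'=−3..3 at α=0.2923, β=0.2438, γ=1.4045.
cos(β/2)=0.992579, sin(β/2)=0.121598
d^3_{-3,0}: single k=3 term ⇒ +0.007863;  D = +0.005029+0.006045i
d^3_{-2,0}: k∈[2..3] ⇒ +0.078610 -0.001180 = +0.077430;  D = +0.064571+0.042731i
d^3_{-1,0}: k∈[1..3] ⇒ +0.405830 -0.018272 +0.000091 = +0.387650;  D = +0.371207+0.111703i
d^3_{0,0}: k∈[0..3] ⇒ +0.956294 -0.129169 +0.001939 -0.000003 = +0.829060;  D = +0.829060+0.000000i
d^3_{1,0}: k∈[0..2] ⇒ -0.405830 +0.018272 -0.000091 = -0.387650;  D = -0.371207+0.111703i
d^3_{2,0}: k∈[0..1] ⇒ +0.078610 -0.001180 = +0.077430;  D = +0.064571-0.042731i
d^3_{3,0}: single k=0 term ⇒ -0.007863;  D = -0.005029+0.006045i
Y_3^{m'}(θ=0.4552,φ=3.1467) and Σ D·Y over m':
  (+0.0050+0.0060i)·(-0.0354+0.0005i)  (+0.0646+0.0427i)·(+0.1774-0.0018i)  (+0.3712+0.1117i)·(-0.4310+0.0022i)  (+0.8291+0.0000i)·(+0.3464+0.0000i)  (-0.3712+0.1117i)·(+0.4310+0.0022i)  (+0.0646-0.0427i)·(+0.1774+0.0018i)  (-0.0050+0.0060i)·(+0.0354+0.0005i)
Y_3^0(R⁻¹ n̂) = -0.010569+0.000000i

Re=-0.0106 Im=0.0000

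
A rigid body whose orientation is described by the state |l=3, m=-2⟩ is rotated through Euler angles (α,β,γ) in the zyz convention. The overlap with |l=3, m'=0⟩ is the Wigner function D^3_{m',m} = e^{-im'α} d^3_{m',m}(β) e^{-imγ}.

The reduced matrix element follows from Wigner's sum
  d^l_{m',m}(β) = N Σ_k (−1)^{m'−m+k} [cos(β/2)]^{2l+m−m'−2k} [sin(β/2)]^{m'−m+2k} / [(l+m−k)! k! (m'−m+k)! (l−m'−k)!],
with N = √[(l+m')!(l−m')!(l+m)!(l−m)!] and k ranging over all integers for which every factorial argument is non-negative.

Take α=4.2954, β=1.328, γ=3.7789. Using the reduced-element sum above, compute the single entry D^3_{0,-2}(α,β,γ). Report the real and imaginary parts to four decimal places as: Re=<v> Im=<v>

D^3_{0,-2}(4.2954,1.328,3.7789) = e^{-i·0·4.2954}·d^3_{0,-2}(1.328)·e^{-i·-2·3.7789}. Compute d first:
With c≡cos(β/2)=0.787533 and s≡sin(β/2)=0.616272, N=[6·6·1·120]^{1/2}=65.726707
k: max(0,(-2)−(0))=0 … min(3+(-2),3−(0))=1
  k=0: (−1)^2·65.7267/(12)·0.7875^4·0.6163^2 = +0.800168
  k=1: (−1)^3·65.7267/(12)·0.7875^2·0.6163^4 = -0.489991
d^3_{0,-2}(1.328) = +0.800168 -0.489991 = +0.310177
Attach z-rotation phases: D = e^{-i(0)(4.2954)}·(+0.310177)·e^{-i(-2)(3.7789)} = +0.090532+0.296672i

Re=0.0905 Im=0.2967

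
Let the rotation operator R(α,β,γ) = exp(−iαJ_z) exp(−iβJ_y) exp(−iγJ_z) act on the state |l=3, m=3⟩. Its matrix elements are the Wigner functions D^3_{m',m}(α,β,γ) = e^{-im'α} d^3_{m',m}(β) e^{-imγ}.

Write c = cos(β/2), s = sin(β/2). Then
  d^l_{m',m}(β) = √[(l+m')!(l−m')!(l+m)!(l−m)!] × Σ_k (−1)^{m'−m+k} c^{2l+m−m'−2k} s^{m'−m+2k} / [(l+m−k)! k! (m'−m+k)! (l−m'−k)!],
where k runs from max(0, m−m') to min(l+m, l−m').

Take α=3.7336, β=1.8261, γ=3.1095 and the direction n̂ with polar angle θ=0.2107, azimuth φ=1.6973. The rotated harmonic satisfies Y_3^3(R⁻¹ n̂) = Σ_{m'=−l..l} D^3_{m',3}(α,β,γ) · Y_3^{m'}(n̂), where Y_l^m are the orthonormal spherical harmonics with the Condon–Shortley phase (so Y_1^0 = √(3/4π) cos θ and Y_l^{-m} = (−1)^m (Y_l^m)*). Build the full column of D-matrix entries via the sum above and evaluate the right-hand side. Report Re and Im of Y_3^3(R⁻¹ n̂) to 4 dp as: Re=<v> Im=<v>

Need the full column D^3_{m',3} for m'=−3..3 at α=3.7336, β=1.8261, γ=3.1095.
cos(β/2)=0.611335, sin(β/2)=0.791372
d^3_{-3,3}: single k=6 term ⇒ +0.245631;  D = -0.072942+0.234551i
d^3_{-2,3}: single k=5 term ⇒ +0.464792;  D = -0.133132-0.445317i
d^3_{-1,3}: single k=4 term ⇒ +0.567710;  D = +0.438463+0.360617i
d^3_{0,3}: single k=3 term ⇒ +0.506401;  D = -0.504056-0.048680i
d^3_{1,3}: single k=2 term ⇒ +0.338785;  D = +0.298002-0.161151i
d^3_{2,3}: single k=1 term ⇒ +0.165521;  D = -0.076883+0.146581i
d^3_{3,3}: single k=0 term ⇒ +0.052201;  D = -0.005676-0.051891i
Y_3^{m'}(θ=0.2107,φ=1.6973) and Σ D·Y over m':
  (-0.0729+0.2346i)·(+0.0014+0.0035i)  (-0.1331-0.4453i)·(-0.0423+0.0109i)  (+0.4385+0.3606i)·(-0.0322-0.2535i)  (-0.5041-0.0487i)·(+0.6500+0.0000i)  (+0.2980-0.1612i)·(+0.0322-0.2535i)  (-0.0769+0.1466i)·(-0.0423-0.0109i)  (-0.0057-0.0519i)·(-0.0014+0.0035i)
Y_3^3(R⁻¹ n̂) = -0.266988-0.223038i

Re=-0.2670 Im=-0.2230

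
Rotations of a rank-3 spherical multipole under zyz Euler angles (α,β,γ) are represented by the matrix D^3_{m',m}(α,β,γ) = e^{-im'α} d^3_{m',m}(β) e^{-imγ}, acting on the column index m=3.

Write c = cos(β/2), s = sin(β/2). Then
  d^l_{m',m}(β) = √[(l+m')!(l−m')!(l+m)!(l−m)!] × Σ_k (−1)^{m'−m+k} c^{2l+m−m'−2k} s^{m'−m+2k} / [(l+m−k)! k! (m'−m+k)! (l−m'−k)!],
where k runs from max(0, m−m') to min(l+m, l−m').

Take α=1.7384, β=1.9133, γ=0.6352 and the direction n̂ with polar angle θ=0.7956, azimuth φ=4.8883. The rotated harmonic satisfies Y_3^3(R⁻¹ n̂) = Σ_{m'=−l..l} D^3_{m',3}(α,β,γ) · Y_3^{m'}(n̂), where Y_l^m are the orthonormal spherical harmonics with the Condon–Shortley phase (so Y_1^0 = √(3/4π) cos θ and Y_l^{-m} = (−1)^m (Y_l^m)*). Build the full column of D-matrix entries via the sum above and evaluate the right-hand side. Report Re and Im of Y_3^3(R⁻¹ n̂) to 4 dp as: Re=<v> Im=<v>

Need the full column D^3_{m',3} for m'=−3..3 at α=1.7384, β=1.9133, γ=0.6352.
cos(β/2)=0.576261, sin(β/2)=0.817266
d^3_{-3,3}: single k=6 term ⇒ +0.297975;  D = -0.293779-0.049827i
d^3_{-2,3}: single k=5 term ⇒ +0.514649;  D = -0.000208+0.514649i
d^3_{-1,3}: single k=4 term ⇒ +0.573769;  D = +0.565768-0.095488i
d^3_{0,3}: single k=3 term ⇒ +0.467157;  D = -0.153500-0.441218i
d^3_{1,3}: single k=2 term ⇒ +0.285265;  D = -0.250014+0.137366i
d^3_{2,3}: single k=1 term ⇒ +0.127214;  D = +0.078999+0.099712i
d^3_{3,3}: single k=0 term ⇒ +0.036620;  D = +0.024507-0.027210i
Y_3^{m'}(θ=0.7956,φ=4.8883) and Σ D·Y over m':
  (-0.2938-0.0498i)·(-0.0766-0.1314i)  (-0.0002+0.5146i)·(-0.3426+0.1258i)  (+0.5658-0.0955i)·(+0.0585+0.3293i)  (-0.1535-0.4412i)·(-0.1439+0.0000i)  (-0.2500+0.1374i)·(-0.0585+0.3293i)  (+0.0790+0.0997i)·(-0.3426-0.1258i)  (+0.0245-0.0272i)·(+0.0766-0.1314i)
Y_3^3(R⁻¹ n̂) = -0.008869-0.029466i

Re=-0.0089 Im=-0.0295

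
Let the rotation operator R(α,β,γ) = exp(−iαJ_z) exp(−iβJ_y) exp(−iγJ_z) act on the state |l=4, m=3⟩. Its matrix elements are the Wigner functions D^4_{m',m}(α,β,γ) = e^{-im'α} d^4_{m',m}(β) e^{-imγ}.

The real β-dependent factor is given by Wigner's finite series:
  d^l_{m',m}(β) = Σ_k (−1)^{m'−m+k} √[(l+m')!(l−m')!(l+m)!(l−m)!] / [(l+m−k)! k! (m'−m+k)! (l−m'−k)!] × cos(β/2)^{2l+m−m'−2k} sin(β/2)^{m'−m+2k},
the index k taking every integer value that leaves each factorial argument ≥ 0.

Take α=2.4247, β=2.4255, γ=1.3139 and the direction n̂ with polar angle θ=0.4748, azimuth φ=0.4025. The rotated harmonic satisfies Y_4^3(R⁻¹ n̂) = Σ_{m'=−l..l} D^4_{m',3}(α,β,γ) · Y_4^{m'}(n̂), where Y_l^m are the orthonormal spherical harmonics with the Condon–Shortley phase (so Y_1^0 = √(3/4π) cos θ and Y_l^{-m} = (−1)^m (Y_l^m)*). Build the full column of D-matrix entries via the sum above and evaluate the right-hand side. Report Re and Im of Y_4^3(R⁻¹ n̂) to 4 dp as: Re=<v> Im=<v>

Re=0.0199 Im=0.2132

Need the full column D^4_{m',3} for m'=−4..4 at α=2.4247, β=2.4255, γ=1.3139.
cos(β/2)=0.350445, sin(β/2)=0.936583
d^4_{-4,3}: single k=7 term ⇒ +0.626599;  D = +0.541870-0.314648i
d^4_{-3,3}: k∈[6..7] ⇒ +0.580252 -0.592067 = -0.011816;  D = +0.011601+0.002241i
d^4_{-2,3}: k∈[5..6] ⇒ +0.348159 -0.828913 = -0.480754;  D = -0.295933-0.378877i
d^4_{-1,3}: k∈[4..5] ⇒ +0.153527 -0.657944 = -0.504417;  D = -0.027123+0.503687i
d^4_{0,3}: k∈[3..4] ⇒ +0.051381 -0.366992 = -0.315610;  D = +0.219864-0.226429i
d^4_{1,3}: k∈[2..3] ⇒ +0.012897 -0.153527 = -0.140630;  D = -0.140144+0.011689i
d^4_{2,3}: k∈[1..2] ⇒ +0.002275 -0.048744 = -0.046470;  D = +0.037448+0.027515i
d^4_{3,3}: k∈[0..1] ⇒ +0.000227 -0.011374 = -0.011146;  D = -0.002435-0.010877i
d^4_{4,3}: single k=0 term ⇒ -0.001720;  D = -0.000819+0.001512i
Y_4^{m'}(θ=0.4748,φ=0.4025) and Σ D·Y over m':
  (+0.5419-0.3146i)·(-0.0008-0.0193i)  (+0.0116+0.0022i)·(+0.0378-0.0994i)  (-0.2959-0.3789i)·(+0.2199-0.2286i)  (-0.0271+0.5037i)·(+0.4490-0.1912i)  (+0.2199-0.2264i)·(+0.1237+0.0000i)  (-0.1401+0.0117i)·(-0.4490-0.1912i)  (+0.0374+0.0275i)·(+0.2199+0.2286i)  (-0.0024-0.0109i)·(-0.0378-0.0994i)  (-0.0008+0.0015i)·(-0.0008+0.0193i)
Y_4^3(R⁻¹ n̂) = +0.019860+0.213203i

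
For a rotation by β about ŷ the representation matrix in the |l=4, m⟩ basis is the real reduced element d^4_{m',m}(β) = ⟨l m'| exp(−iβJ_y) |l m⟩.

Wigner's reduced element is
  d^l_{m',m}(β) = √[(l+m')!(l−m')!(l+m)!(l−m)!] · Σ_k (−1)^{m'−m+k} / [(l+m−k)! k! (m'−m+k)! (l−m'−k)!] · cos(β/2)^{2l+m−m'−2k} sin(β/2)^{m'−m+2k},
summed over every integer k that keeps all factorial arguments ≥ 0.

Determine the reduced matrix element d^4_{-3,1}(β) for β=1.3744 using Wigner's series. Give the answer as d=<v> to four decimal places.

d=0.4559

d^4_{-3,1}(β=1.3744) via Wigner's sum:
Half-angle: c=0.773025, s=0.634375. N=√(1·5040·120·6)=1904.940944
k∈{4,5} keeps every argument non-negative
  k=4: (−1)^0·1904.9409/(144)·0.7730^4·0.6344^4 = +0.765030
  k=5: (−1)^1·1904.9409/(240)·0.7730^2·0.6344^6 = -0.309126
d^4_{-3,1}(1.3744) = +0.765030 -0.309126 = +0.455905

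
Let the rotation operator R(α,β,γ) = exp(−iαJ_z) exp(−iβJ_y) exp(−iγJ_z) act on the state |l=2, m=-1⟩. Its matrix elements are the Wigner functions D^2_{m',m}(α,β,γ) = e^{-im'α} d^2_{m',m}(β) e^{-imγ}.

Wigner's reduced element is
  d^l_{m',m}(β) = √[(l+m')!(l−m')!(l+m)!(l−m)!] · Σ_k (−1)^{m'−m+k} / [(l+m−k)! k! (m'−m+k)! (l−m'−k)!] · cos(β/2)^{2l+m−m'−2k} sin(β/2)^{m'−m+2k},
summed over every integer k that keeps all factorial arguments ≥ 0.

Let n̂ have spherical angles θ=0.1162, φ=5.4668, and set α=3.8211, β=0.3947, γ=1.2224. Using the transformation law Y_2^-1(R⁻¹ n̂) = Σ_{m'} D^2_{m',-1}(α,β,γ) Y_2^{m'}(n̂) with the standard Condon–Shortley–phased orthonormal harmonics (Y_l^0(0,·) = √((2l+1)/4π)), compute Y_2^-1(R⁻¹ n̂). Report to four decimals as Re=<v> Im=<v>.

Need the full column D^2_{m',-1} for m'=−2..2 at α=3.8211, β=0.3947, γ=1.2224.
cos(β/2)=0.980590, sin(β/2)=0.196071
d^2_{-2,-1}: single k=1 term ⇒ +0.369748;  D = -0.313236+0.196461i
d^2_{-1,-1}: k∈[0..1] ⇒ +0.924590 -0.110898 = +0.813692;  D = +0.264526-0.769493i
d^2_{0,-1}: k∈[0..1] ⇒ -0.452847 +0.018105 = -0.434742;  D = -0.148417-0.408623i
d^2_{1,-1}: k∈[0..1] ⇒ +0.110898 -0.001478 = +0.109420;  D = -0.093688-0.056528i
d^2_{2,-1}: single k=0 term ⇒ -0.014783;  D = -0.014645+0.002013i
Y_2^{m'}(θ=0.1162,φ=5.4668) and Σ D·Y over m':
  (-0.3132+0.1965i)·(-0.0003+0.0052i)  (+0.2645-0.7695i)·(+0.0609+0.0648i)  (-0.1484-0.4086i)·(+0.6181+0.0000i)  (-0.0937-0.0565i)·(-0.0609+0.0648i)  (-0.0146+0.0020i)·(-0.0003-0.0052i)
Y_2^-1(R⁻¹ n̂) = -0.017261-0.286532i

Re=-0.0173 Im=-0.2865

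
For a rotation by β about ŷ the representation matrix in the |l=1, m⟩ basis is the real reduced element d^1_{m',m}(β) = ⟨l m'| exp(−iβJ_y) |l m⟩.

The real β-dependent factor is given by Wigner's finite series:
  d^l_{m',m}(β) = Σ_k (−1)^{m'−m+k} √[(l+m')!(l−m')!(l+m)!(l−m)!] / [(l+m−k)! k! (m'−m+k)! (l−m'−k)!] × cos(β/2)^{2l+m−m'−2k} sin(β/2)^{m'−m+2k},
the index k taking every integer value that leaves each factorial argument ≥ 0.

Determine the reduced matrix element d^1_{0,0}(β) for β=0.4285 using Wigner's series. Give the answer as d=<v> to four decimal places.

d^1_{0,0}(β=0.4285) via Wigner's sum:
c=cos(0.4285/2)=0.977136, s=sin(0.4285/2)=0.212615; N=√[1·1·1·1]=1.000000
The bounds max(0,m−m')=0 and min(l+m,l−m')=1 give 2 terms
  k=0: (−1)^0·1.0000/(1)·0.9771^2·0.2126^0 = +0.954795
  k=1: (−1)^1·1.0000/(1)·0.9771^0·0.2126^2 = -0.045205
d^1_{0,0}(0.4285) = +0.954795 -0.045205 = +0.909590

d=0.9096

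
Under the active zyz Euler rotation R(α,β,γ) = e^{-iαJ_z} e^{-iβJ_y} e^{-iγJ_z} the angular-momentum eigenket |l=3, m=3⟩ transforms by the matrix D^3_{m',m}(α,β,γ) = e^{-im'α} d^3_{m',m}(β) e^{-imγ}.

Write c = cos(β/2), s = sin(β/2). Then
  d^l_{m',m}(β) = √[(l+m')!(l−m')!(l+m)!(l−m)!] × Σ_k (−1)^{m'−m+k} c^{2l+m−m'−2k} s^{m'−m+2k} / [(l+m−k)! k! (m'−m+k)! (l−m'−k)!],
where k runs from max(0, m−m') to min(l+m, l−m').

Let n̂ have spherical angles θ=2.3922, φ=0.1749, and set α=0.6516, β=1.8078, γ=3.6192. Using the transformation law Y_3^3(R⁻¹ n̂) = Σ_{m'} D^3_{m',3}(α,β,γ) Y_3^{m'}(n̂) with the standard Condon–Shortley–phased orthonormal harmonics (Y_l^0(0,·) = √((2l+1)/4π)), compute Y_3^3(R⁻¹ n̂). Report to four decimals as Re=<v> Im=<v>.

Need the full column D^3_{m',3} for m'=−3..3 at α=0.6516, β=1.8078, γ=3.6192.
cos(β/2)=0.618550, sin(β/2)=0.785745
d^3_{-3,3}: single k=6 term ⇒ +0.235337;  D = -0.203998-0.117338i
d^3_{-2,3}: single k=5 term ⇒ +0.453795;  D = -0.449988+0.058657i
d^3_{-1,3}: single k=4 term ⇒ +0.564836;  D = -0.401064+0.397728i
d^3_{0,3}: single k=3 term ⇒ +0.513435;  D = -0.070616+0.508555i
d^3_{1,3}: single k=2 term ⇒ +0.350033;  D = +0.171985+0.304868i
d^3_{2,3}: single k=1 term ⇒ +0.174274;  D = +0.160136+0.068759i
d^3_{3,3}: single k=0 term ⇒ +0.056008;  D = +0.054321-0.013641i
Y_3^{m'}(θ=2.3922,φ=0.1749) and Σ D·Y over m':
  (-0.2040-0.1173i)·(+0.1141-0.0661i)  (-0.4500+0.0587i)·(-0.3262+0.1190i)  (-0.4011+0.3977i)·(+0.3642-0.0644i)  (-0.0706+0.5086i)·(+0.0875+0.0000i)  (+0.1720+0.3049i)·(-0.3642-0.0644i)  (+0.1601+0.0688i)·(-0.3262-0.1190i)  (+0.0543-0.0136i)·(-0.1141-0.0661i)
Y_3^3(R⁻¹ n̂) = -0.112053-0.023062i

Re=-0.1121 Im=-0.0231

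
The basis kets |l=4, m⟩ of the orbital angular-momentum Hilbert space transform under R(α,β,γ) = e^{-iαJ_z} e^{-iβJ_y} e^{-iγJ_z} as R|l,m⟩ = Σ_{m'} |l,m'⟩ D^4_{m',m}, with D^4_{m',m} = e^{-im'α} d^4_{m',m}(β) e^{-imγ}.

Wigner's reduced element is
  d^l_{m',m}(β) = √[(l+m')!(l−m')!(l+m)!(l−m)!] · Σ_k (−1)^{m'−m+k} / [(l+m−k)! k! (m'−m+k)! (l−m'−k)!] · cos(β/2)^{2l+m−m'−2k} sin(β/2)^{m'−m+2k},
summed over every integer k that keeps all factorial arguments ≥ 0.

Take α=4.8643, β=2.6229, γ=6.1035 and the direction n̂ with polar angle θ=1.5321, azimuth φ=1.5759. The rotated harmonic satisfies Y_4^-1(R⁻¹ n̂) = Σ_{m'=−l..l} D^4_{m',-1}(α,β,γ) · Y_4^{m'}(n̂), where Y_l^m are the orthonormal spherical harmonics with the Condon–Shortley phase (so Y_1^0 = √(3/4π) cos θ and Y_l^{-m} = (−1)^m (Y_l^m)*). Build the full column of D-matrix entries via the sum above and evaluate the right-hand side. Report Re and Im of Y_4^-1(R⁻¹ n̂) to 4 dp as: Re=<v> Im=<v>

Re=0.2141 Im=-0.0787

Need the full column D^4_{m',-1} for m'=−4..4 at α=4.8643, β=2.6229, γ=6.1035.
cos(β/2)=0.256449, sin(β/2)=0.966558
d^4_{-4,-1}: single k=3 term ⇒ +0.007495;  D = +0.006819+0.003111i
d^4_{-3,-1}: k∈[2..3] ⇒ +0.002109 -0.049938 = -0.047829;  D = +0.013036-0.046018i
d^4_{-2,-1}: k∈[1..3] ⇒ +0.000299 -0.021247 +0.201213 = +0.180265;  D = -0.178878-0.022320i
d^4_{-1,-1}: k∈[0..3] ⇒ +0.000019 -0.003986 +0.113249 -0.536251 = -0.426969;  D = +0.011857+0.426805i
d^4_{0,-1}: k∈[0..3] ⇒ -0.000315 +0.026875 -0.381775 +0.903879 = +0.548665;  D = +0.539831-0.098057i
d^4_{1,-1}: k∈[0..3] ⇒ +0.002657 -0.113249 +0.804377 -0.761768 = -0.067983;  D = -0.022132-0.064279i
d^4_{2,-1}: k∈[0..2] ⇒ -0.014165 +0.301820 -0.857495 = -0.569840;  D = +0.504519-0.264912i
d^4_{3,-1}: k∈[0..1] ⇒ +0.049938 -0.425636 = -0.375698;  D = +0.222982+0.302371i
d^4_{4,-1}: single k=0 term ⇒ -0.106472;  D = -0.075141+0.075432i
Y_4^{m'}(θ=1.5321,φ=1.5759) and Σ D·Y over m':
  (+0.0068+0.0031i)·(+0.4411-0.0090i)  (+0.0130-0.0460i)·(+0.0007+0.0483i)  (-0.1789-0.0223i)·(+0.3305-0.0034i)  (+0.0119+0.4268i)·(+0.0003+0.0547i)  (+0.5398-0.0981i)·(+0.3126+0.0000i)  (-0.0221-0.0643i)·(-0.0003+0.0547i)  (+0.5045-0.2649i)·(+0.3305+0.0034i)  (+0.2230+0.3024i)·(-0.0007+0.0483i)  (-0.0751+0.0754i)·(+0.4411+0.0090i)
Y_4^-1(R⁻¹ n̂) = +0.214064-0.078653i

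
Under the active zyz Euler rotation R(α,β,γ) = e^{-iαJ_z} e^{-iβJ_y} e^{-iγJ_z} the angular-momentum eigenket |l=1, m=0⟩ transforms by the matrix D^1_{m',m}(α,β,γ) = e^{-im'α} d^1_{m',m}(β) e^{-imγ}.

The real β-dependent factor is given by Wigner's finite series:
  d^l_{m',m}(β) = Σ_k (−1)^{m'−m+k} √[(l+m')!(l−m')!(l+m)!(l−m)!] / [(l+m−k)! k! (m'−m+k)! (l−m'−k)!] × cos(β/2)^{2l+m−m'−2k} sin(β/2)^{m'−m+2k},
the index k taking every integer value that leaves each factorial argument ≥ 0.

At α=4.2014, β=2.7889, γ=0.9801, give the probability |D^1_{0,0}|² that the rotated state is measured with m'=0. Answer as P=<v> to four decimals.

Split into d^1_{0,0}(β=2.7889) × two z-phases.
With c≡cos(β/2)=0.175434 and s≡sin(β/2)=0.984491, N=[1·1·1·1]^{1/2}=1.000000
Admissible k: 0..1 (factorial args all ≥0)
  k=0: (−1)^0·1.0000/(1)·0.1754^2·0.9845^0 = +0.030777
  k=1: (−1)^1·1.0000/(1)·0.1754^0·0.9845^2 = -0.969223
d^1_{0,0}(2.7889) = +0.030777 -0.969223 = -0.938446
|D^1_{0,0}|² = |d^1_{0,0}(β)|² = (-0.938446)² = 0.880681 (the z-rotation phases have unit modulus)

P=0.8807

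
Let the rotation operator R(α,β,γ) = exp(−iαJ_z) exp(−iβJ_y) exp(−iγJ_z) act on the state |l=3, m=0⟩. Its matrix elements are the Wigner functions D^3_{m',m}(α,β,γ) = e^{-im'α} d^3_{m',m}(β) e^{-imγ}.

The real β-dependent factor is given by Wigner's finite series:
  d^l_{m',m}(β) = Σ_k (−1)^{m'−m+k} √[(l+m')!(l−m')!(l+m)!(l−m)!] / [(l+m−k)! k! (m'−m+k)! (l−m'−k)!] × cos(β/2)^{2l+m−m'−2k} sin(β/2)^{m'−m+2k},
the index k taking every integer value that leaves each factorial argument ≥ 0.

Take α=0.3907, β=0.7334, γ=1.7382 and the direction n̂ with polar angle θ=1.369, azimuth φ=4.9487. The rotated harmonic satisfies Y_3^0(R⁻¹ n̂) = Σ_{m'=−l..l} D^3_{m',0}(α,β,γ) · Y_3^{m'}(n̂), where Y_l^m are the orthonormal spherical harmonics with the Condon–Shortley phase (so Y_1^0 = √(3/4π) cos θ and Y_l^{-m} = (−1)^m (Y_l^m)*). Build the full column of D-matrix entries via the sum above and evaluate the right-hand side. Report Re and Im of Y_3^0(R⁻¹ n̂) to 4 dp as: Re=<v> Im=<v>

Re=-0.0536 Im=0.0000

Need the full column D^3_{m',0} for m'=−3..3 at α=0.3907, β=0.7334, γ=1.7382.
cos(β/2)=0.933516, sin(β/2)=0.358537
d^3_{-3,0}: single k=3 term ⇒ +0.167680;  D = +0.065096+0.154528i
d^3_{-2,0}: k∈[2..3] ⇒ +0.534705 -0.078875 = +0.455830;  D = +0.323607+0.321029i
d^3_{-1,0}: k∈[1..3] ⇒ +0.880506 -0.389653 +0.019159 = +0.510012;  D = +0.471579+0.194231i
d^3_{0,0}: k∈[0..3] ⇒ +0.661804 -0.878610 +0.129605 -0.002124 = -0.089326;  D = -0.089326+0.000000i
d^3_{1,0}: k∈[0..2] ⇒ -0.880506 +0.389653 -0.019159 = -0.510012;  D = -0.471579+0.194231i
d^3_{2,0}: k∈[0..1] ⇒ +0.534705 -0.078875 = +0.455830;  D = +0.323607-0.321029i
d^3_{3,0}: single k=0 term ⇒ -0.167680;  D = -0.065096+0.154528i
Y_3^{m'}(θ=1.369,φ=4.9487) and Σ D·Y over m':
  (+0.0651+0.1545i)·(-0.2554-0.2978i)  (+0.3236+0.3210i)·(-0.1751+0.0895i)  (+0.4716+0.1942i)·(-0.0592-0.2460i)  (-0.0893+0.0000i)·(-0.2094+0.0000i)  (-0.4716+0.1942i)·(+0.0592-0.2460i)  (+0.3236-0.3210i)·(-0.1751-0.0895i)  (-0.0651+0.1545i)·(+0.2554-0.2978i)
Y_3^0(R⁻¹ n̂) = -0.053587+0.000000i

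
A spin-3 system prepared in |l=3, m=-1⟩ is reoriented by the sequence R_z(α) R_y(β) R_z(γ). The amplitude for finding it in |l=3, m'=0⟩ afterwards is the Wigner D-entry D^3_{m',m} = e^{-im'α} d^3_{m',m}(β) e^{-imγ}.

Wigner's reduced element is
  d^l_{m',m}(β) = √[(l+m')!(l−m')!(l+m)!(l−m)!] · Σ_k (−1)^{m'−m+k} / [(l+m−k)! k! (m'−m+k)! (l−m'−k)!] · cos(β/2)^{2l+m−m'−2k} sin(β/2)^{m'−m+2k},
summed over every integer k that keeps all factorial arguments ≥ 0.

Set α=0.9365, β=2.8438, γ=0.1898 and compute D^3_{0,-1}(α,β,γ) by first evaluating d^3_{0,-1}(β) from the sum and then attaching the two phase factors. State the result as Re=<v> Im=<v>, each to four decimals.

Split into d^3_{0,-1}(β=2.8438) × two z-phases.
c=cos(2.8438/2)=0.148347, s=sin(2.8438/2)=0.988935; N=√[6·6·2·24]=41.569219
The bounds max(0,m−m')=0 and min(l+m,l−m')=2 give 3 terms
  k=0: (−1)^1·41.5692/(12)·0.1483^5·0.9889^1 = -0.000246
  k=1: (−1)^2·41.5692/(4)·0.1483^3·0.9889^3 = +0.032813
  k=2: (−1)^3·41.5692/(12)·0.1483^1·0.9889^5 = -0.486081
d^3_{0,-1}(2.8438) = -0.000246 +0.032813 -0.486081 = -0.453513
Attach z-rotation phases: D = e^{-i(0)(0.9365)}·(-0.453513)·e^{-i(-1)(0.1898)} = -0.445369-0.085561i

Re=-0.4454 Im=-0.0856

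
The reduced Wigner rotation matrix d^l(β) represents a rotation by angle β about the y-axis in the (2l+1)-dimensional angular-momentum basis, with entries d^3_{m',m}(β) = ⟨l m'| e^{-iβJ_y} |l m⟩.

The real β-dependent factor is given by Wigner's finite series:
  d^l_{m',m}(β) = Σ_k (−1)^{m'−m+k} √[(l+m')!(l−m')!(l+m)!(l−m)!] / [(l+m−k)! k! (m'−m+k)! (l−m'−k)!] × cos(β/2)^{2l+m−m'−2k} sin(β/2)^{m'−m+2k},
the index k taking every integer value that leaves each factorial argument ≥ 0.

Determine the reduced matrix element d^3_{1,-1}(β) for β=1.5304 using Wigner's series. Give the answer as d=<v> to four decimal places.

d=-0.0686

d^3_{1,-1}(β=1.5304) via Wigner's sum:
With c≡cos(β/2)=0.721244 and s≡sin(β/2)=0.692681, N=[24·2·2·24]^{1/2}=48.000000
Admissible k: 0..2 (factorial args all ≥0)
  k=0: (−1)^2·48.0000/(8)·0.7212^4·0.6927^2 = +0.779016
  k=1: (−1)^3·48.0000/(6)·0.7212^2·0.6927^4 = -0.958050
  k=2: (−1)^4·48.0000/(48)·0.7212^0·0.6927^6 = +0.110459
d^3_{1,-1}(1.5304) = +0.779016 -0.958050 +0.110459 = -0.068574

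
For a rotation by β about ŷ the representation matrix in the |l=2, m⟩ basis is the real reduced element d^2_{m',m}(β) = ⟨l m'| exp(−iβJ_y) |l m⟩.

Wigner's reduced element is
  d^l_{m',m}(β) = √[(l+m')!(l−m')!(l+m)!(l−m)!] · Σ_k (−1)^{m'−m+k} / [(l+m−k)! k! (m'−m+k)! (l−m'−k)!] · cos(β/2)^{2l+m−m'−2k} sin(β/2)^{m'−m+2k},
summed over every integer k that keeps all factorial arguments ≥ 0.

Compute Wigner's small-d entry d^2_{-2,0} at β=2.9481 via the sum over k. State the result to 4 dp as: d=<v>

d=0.0226

d^2_{-2,0}(β=2.9481) via Wigner's sum:
c=cos(2.9481/2)=0.096595, s=sin(2.9481/2)=0.995324; N=√[1·24·2·2]=9.797959
Admissible k: 2..2 (factorial args all ≥0)
  k=2: (−1)^0·9.7980/(4)·0.0966^2·0.9953^2 = +0.022642
d^2_{-2,0}(2.9481) = +0.022642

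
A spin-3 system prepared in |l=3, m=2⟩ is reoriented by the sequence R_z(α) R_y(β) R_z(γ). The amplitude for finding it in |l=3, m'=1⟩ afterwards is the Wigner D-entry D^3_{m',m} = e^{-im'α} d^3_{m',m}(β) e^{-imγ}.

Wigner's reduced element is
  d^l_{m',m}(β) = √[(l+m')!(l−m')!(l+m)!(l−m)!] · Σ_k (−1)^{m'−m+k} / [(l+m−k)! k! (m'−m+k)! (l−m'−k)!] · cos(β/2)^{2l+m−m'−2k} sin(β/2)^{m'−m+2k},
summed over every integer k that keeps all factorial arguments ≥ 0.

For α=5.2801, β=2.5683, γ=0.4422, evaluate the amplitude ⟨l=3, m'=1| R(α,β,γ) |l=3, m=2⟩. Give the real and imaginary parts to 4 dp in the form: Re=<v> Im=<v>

First d^3_{1,2}(β=2.5683), then the phase factors e^{-i(1)α} and e^{-i(2)γ}:
With c≡cos(β/2)=0.282737 and s≡sin(β/2)=0.959197, N=[24·2·120·1]^{1/2}=75.894664
k: max(0,(2)−(1))=1 … min(3+(2),3−(1))=2
  k=1: (−1)^0·75.8947/(24)·0.2827^5·0.9592^1 = +0.005481
  k=2: (−1)^1·75.8947/(12)·0.2827^3·0.9592^3 = -0.126154
d^3_{1,2}(2.5683) = +0.005481 -0.126154 = -0.120674
D = (+0.537704+0.843134i)·(-0.120674)·(+0.633754-0.773535i) = -0.119825-0.014289i

Re=-0.1198 Im=-0.0143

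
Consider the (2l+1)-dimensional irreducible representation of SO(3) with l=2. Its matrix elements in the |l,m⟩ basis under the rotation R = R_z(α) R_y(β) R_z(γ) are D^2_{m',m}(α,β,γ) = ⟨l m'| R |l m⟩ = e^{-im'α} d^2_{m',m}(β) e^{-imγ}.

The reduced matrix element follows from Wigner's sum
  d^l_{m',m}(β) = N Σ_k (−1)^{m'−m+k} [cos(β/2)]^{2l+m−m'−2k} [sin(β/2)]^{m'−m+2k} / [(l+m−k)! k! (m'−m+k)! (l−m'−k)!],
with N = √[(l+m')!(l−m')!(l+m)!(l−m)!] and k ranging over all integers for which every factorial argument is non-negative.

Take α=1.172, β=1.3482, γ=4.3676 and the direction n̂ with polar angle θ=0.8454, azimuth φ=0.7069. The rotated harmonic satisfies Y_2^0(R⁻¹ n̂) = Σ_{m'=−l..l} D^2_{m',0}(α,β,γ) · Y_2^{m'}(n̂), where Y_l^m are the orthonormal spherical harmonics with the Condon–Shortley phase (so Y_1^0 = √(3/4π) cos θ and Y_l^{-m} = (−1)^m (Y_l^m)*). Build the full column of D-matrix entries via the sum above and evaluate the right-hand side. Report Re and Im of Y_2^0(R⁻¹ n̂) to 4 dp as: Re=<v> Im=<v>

Need the full column D^2_{m',0} for m'=−2..2 at α=1.172, β=1.3482, γ=4.3676.
cos(β/2)=0.781269, sin(β/2)=0.624194
d^2_{-2,0}: single k=2 term ⇒ +0.582528;  D = -0.406856+0.416902i
d^2_{-1,0}: k∈[1..2] ⇒ +0.729117 -0.465410 = +0.263707;  D = +0.102400+0.243014i
d^2_{0,0}: k∈[0..2] ⇒ +0.372565 -0.951264 +0.151803 = -0.426896;  D = -0.426896+0.000000i
d^2_{1,0}: k∈[0..1] ⇒ -0.729117 +0.465410 = -0.263707;  D = -0.102400+0.243014i
d^2_{2,0}: single k=0 term ⇒ +0.582528;  D = -0.406856-0.416902i
Y_2^{m'}(θ=0.8454,φ=0.7069) and Σ D·Y over m':
  (-0.4069+0.4169i)·(+0.0338-0.2136i)  (+0.1024+0.2430i)·(+0.2916-0.2491i)  (-0.4269+0.0000i)·(+0.1011+0.0000i)  (-0.1024+0.2430i)·(-0.2916-0.2491i)  (-0.4069-0.4169i)·(+0.0338+0.2136i)
Y_2^0(R⁻¹ n̂) = +0.288220+0.000000i

Re=0.2882 Im=0.0000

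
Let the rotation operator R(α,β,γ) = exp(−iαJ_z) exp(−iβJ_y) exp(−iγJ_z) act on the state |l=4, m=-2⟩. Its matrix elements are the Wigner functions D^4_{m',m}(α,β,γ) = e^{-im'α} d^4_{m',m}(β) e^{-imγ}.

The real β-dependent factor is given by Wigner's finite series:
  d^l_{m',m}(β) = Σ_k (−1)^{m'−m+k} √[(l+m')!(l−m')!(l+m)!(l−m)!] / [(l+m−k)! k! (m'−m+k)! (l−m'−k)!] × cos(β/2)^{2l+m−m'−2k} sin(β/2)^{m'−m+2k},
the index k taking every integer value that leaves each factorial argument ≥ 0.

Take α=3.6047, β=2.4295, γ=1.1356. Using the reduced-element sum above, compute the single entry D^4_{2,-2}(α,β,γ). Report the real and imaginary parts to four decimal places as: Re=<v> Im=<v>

Re=-0.0497 Im=-0.2164

D^4_{2,-2}(3.6047,2.4295,1.1356) = e^{-i·2·3.6047}·d^4_{2,-2}(2.4295)·e^{-i·-2·1.1356}. Compute d first:
With c≡cos(β/2)=0.348571 and s≡sin(β/2)=0.937282, N=[720·2·2·720]^{1/2}=1440.000000
k∈{0,1,2} keeps every argument non-negative
  k=0: (−1)^4·1440.0000/(96)·0.3486^4·0.9373^4 = +0.170899
  k=1: (−1)^5·1440.0000/(120)·0.3486^2·0.9373^6 = -0.988523
  k=2: (−1)^6·1440.0000/(1440)·0.3486^0·0.9373^8 = +0.595612
d^4_{2,-2}(2.4295) = +0.170899 -0.988523 +0.595612 = -0.222013
Attach z-rotation phases: D = e^{-i(2)(3.6047)}·(-0.222013)·e^{-i(-2)(1.1356)} = -0.049708-0.216376i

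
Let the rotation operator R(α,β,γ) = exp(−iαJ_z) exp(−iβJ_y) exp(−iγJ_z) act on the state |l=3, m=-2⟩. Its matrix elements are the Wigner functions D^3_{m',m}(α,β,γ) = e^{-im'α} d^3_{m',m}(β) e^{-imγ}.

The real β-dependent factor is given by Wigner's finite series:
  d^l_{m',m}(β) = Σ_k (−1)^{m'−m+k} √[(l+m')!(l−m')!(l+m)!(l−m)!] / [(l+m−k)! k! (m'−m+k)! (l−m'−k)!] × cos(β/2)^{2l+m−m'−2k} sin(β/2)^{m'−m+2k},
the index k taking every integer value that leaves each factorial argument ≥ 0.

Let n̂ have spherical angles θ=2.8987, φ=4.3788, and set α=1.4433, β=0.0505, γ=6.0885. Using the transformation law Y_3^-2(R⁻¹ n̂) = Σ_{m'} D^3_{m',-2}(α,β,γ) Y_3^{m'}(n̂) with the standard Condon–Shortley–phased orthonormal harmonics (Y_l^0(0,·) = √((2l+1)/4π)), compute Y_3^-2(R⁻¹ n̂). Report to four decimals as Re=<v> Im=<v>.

Need the full column D^3_{m',-2} for m'=−3..3 at α=1.4433, β=0.0505, γ=6.0885.
cos(β/2)=0.999681, sin(β/2)=0.025247
d^3_{-3,-2}: single k=1 term ⇒ +0.061745;  D = -0.043065-0.044247i
d^3_{-2,-2}: k∈[0..1] ⇒ +0.998089 -0.003183 = +0.994906;  D = -0.795410+0.597630i
d^3_{-1,-2}: k∈[0..1] ⇒ -0.079712 +0.000102 = -0.079610;  D = -0.039340-0.069211i
d^3_{0,-2}: k∈[0..1] ⇒ +0.003487 -0.000002 = +0.003485;  D = +0.003224-0.001323i
d^3_{1,-2}: k∈[0..1] ⇒ -0.000102 +0.000000 = -0.000102;  D = +0.000026+0.000098i
d^3_{2,-2}: k∈[0..1] ⇒ +0.000002 -0.000000 = +0.000002;  D = -0.000002+0.000000i
d^3_{3,-2}: single k=0 term ⇒ -0.000000;  D = -0.000000-0.000000i
Y_3^{m'}(θ=2.8987,φ=4.3788) and Σ D·Y over m':
  (-0.0431-0.0442i)·(+0.0049-0.0031i)  (-0.7954+0.5976i)·(+0.0451+0.0355i)  (-0.0393-0.0692i)·(-0.0944+0.2725i)  (+0.0032-0.0013i)·(-0.6197+0.0000i)  (+0.0000+0.0001i)·(+0.0944+0.2725i)  (-0.0000+0.0000i)·(+0.0451-0.0355i)  (-0.0000-0.0000i)·(-0.0049-0.0031i)
Y_3^-2(R⁻¹ n̂) = -0.036869-0.004732i

Re=-0.0369 Im=-0.0047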